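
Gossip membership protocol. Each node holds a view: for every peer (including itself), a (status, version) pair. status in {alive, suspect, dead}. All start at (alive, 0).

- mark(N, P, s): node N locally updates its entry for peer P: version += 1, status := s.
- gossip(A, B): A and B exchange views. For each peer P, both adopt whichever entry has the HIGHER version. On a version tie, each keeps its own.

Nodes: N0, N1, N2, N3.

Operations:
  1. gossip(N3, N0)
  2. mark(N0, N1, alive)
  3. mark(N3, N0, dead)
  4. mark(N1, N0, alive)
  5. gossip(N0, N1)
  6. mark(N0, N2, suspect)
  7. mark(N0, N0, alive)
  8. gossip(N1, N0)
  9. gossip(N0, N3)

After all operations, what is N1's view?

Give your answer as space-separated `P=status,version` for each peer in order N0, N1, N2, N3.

Op 1: gossip N3<->N0 -> N3.N0=(alive,v0) N3.N1=(alive,v0) N3.N2=(alive,v0) N3.N3=(alive,v0) | N0.N0=(alive,v0) N0.N1=(alive,v0) N0.N2=(alive,v0) N0.N3=(alive,v0)
Op 2: N0 marks N1=alive -> (alive,v1)
Op 3: N3 marks N0=dead -> (dead,v1)
Op 4: N1 marks N0=alive -> (alive,v1)
Op 5: gossip N0<->N1 -> N0.N0=(alive,v1) N0.N1=(alive,v1) N0.N2=(alive,v0) N0.N3=(alive,v0) | N1.N0=(alive,v1) N1.N1=(alive,v1) N1.N2=(alive,v0) N1.N3=(alive,v0)
Op 6: N0 marks N2=suspect -> (suspect,v1)
Op 7: N0 marks N0=alive -> (alive,v2)
Op 8: gossip N1<->N0 -> N1.N0=(alive,v2) N1.N1=(alive,v1) N1.N2=(suspect,v1) N1.N3=(alive,v0) | N0.N0=(alive,v2) N0.N1=(alive,v1) N0.N2=(suspect,v1) N0.N3=(alive,v0)
Op 9: gossip N0<->N3 -> N0.N0=(alive,v2) N0.N1=(alive,v1) N0.N2=(suspect,v1) N0.N3=(alive,v0) | N3.N0=(alive,v2) N3.N1=(alive,v1) N3.N2=(suspect,v1) N3.N3=(alive,v0)

Answer: N0=alive,2 N1=alive,1 N2=suspect,1 N3=alive,0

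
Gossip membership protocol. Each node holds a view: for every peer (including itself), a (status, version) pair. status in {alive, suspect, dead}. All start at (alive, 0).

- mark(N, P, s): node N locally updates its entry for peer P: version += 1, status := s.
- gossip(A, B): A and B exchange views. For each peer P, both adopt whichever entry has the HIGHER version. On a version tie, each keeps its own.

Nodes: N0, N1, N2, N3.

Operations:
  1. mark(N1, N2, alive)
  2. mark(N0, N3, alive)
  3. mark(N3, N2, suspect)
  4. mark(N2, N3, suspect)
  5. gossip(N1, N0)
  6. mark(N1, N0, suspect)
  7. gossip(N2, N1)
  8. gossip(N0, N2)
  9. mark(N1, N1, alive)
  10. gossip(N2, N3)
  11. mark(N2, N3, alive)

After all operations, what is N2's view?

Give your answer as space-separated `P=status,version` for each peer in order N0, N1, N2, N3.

Answer: N0=suspect,1 N1=alive,0 N2=alive,1 N3=alive,2

Derivation:
Op 1: N1 marks N2=alive -> (alive,v1)
Op 2: N0 marks N3=alive -> (alive,v1)
Op 3: N3 marks N2=suspect -> (suspect,v1)
Op 4: N2 marks N3=suspect -> (suspect,v1)
Op 5: gossip N1<->N0 -> N1.N0=(alive,v0) N1.N1=(alive,v0) N1.N2=(alive,v1) N1.N3=(alive,v1) | N0.N0=(alive,v0) N0.N1=(alive,v0) N0.N2=(alive,v1) N0.N3=(alive,v1)
Op 6: N1 marks N0=suspect -> (suspect,v1)
Op 7: gossip N2<->N1 -> N2.N0=(suspect,v1) N2.N1=(alive,v0) N2.N2=(alive,v1) N2.N3=(suspect,v1) | N1.N0=(suspect,v1) N1.N1=(alive,v0) N1.N2=(alive,v1) N1.N3=(alive,v1)
Op 8: gossip N0<->N2 -> N0.N0=(suspect,v1) N0.N1=(alive,v0) N0.N2=(alive,v1) N0.N3=(alive,v1) | N2.N0=(suspect,v1) N2.N1=(alive,v0) N2.N2=(alive,v1) N2.N3=(suspect,v1)
Op 9: N1 marks N1=alive -> (alive,v1)
Op 10: gossip N2<->N3 -> N2.N0=(suspect,v1) N2.N1=(alive,v0) N2.N2=(alive,v1) N2.N3=(suspect,v1) | N3.N0=(suspect,v1) N3.N1=(alive,v0) N3.N2=(suspect,v1) N3.N3=(suspect,v1)
Op 11: N2 marks N3=alive -> (alive,v2)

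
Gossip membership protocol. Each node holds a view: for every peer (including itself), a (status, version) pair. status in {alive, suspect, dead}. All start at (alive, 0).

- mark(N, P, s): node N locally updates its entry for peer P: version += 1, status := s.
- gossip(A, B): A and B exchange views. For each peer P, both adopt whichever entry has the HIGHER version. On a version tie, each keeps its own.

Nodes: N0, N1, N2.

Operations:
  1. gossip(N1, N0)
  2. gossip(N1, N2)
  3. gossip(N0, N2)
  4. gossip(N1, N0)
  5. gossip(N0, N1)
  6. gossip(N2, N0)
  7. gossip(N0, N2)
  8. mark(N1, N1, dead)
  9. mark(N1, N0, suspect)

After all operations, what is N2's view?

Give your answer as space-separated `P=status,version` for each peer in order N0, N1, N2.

Op 1: gossip N1<->N0 -> N1.N0=(alive,v0) N1.N1=(alive,v0) N1.N2=(alive,v0) | N0.N0=(alive,v0) N0.N1=(alive,v0) N0.N2=(alive,v0)
Op 2: gossip N1<->N2 -> N1.N0=(alive,v0) N1.N1=(alive,v0) N1.N2=(alive,v0) | N2.N0=(alive,v0) N2.N1=(alive,v0) N2.N2=(alive,v0)
Op 3: gossip N0<->N2 -> N0.N0=(alive,v0) N0.N1=(alive,v0) N0.N2=(alive,v0) | N2.N0=(alive,v0) N2.N1=(alive,v0) N2.N2=(alive,v0)
Op 4: gossip N1<->N0 -> N1.N0=(alive,v0) N1.N1=(alive,v0) N1.N2=(alive,v0) | N0.N0=(alive,v0) N0.N1=(alive,v0) N0.N2=(alive,v0)
Op 5: gossip N0<->N1 -> N0.N0=(alive,v0) N0.N1=(alive,v0) N0.N2=(alive,v0) | N1.N0=(alive,v0) N1.N1=(alive,v0) N1.N2=(alive,v0)
Op 6: gossip N2<->N0 -> N2.N0=(alive,v0) N2.N1=(alive,v0) N2.N2=(alive,v0) | N0.N0=(alive,v0) N0.N1=(alive,v0) N0.N2=(alive,v0)
Op 7: gossip N0<->N2 -> N0.N0=(alive,v0) N0.N1=(alive,v0) N0.N2=(alive,v0) | N2.N0=(alive,v0) N2.N1=(alive,v0) N2.N2=(alive,v0)
Op 8: N1 marks N1=dead -> (dead,v1)
Op 9: N1 marks N0=suspect -> (suspect,v1)

Answer: N0=alive,0 N1=alive,0 N2=alive,0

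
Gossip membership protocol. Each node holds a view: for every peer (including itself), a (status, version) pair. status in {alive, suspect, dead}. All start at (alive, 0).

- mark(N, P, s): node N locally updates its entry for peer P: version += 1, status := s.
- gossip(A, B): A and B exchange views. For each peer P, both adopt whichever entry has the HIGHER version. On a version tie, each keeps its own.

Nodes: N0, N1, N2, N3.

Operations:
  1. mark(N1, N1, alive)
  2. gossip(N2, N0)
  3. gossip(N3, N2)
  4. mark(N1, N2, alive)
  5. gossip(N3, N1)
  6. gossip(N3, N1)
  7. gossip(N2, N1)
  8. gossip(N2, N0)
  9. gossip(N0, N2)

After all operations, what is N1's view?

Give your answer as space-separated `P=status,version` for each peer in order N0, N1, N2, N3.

Op 1: N1 marks N1=alive -> (alive,v1)
Op 2: gossip N2<->N0 -> N2.N0=(alive,v0) N2.N1=(alive,v0) N2.N2=(alive,v0) N2.N3=(alive,v0) | N0.N0=(alive,v0) N0.N1=(alive,v0) N0.N2=(alive,v0) N0.N3=(alive,v0)
Op 3: gossip N3<->N2 -> N3.N0=(alive,v0) N3.N1=(alive,v0) N3.N2=(alive,v0) N3.N3=(alive,v0) | N2.N0=(alive,v0) N2.N1=(alive,v0) N2.N2=(alive,v0) N2.N3=(alive,v0)
Op 4: N1 marks N2=alive -> (alive,v1)
Op 5: gossip N3<->N1 -> N3.N0=(alive,v0) N3.N1=(alive,v1) N3.N2=(alive,v1) N3.N3=(alive,v0) | N1.N0=(alive,v0) N1.N1=(alive,v1) N1.N2=(alive,v1) N1.N3=(alive,v0)
Op 6: gossip N3<->N1 -> N3.N0=(alive,v0) N3.N1=(alive,v1) N3.N2=(alive,v1) N3.N3=(alive,v0) | N1.N0=(alive,v0) N1.N1=(alive,v1) N1.N2=(alive,v1) N1.N3=(alive,v0)
Op 7: gossip N2<->N1 -> N2.N0=(alive,v0) N2.N1=(alive,v1) N2.N2=(alive,v1) N2.N3=(alive,v0) | N1.N0=(alive,v0) N1.N1=(alive,v1) N1.N2=(alive,v1) N1.N3=(alive,v0)
Op 8: gossip N2<->N0 -> N2.N0=(alive,v0) N2.N1=(alive,v1) N2.N2=(alive,v1) N2.N3=(alive,v0) | N0.N0=(alive,v0) N0.N1=(alive,v1) N0.N2=(alive,v1) N0.N3=(alive,v0)
Op 9: gossip N0<->N2 -> N0.N0=(alive,v0) N0.N1=(alive,v1) N0.N2=(alive,v1) N0.N3=(alive,v0) | N2.N0=(alive,v0) N2.N1=(alive,v1) N2.N2=(alive,v1) N2.N3=(alive,v0)

Answer: N0=alive,0 N1=alive,1 N2=alive,1 N3=alive,0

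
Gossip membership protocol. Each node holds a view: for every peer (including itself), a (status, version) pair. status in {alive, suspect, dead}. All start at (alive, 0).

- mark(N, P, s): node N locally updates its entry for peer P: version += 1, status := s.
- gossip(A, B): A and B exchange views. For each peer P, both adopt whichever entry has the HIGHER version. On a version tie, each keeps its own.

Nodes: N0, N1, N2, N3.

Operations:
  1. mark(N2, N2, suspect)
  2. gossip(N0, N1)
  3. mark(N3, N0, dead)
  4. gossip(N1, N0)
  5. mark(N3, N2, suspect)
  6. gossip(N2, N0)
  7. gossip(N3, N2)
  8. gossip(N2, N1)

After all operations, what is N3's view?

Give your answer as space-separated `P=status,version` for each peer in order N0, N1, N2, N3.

Answer: N0=dead,1 N1=alive,0 N2=suspect,1 N3=alive,0

Derivation:
Op 1: N2 marks N2=suspect -> (suspect,v1)
Op 2: gossip N0<->N1 -> N0.N0=(alive,v0) N0.N1=(alive,v0) N0.N2=(alive,v0) N0.N3=(alive,v0) | N1.N0=(alive,v0) N1.N1=(alive,v0) N1.N2=(alive,v0) N1.N3=(alive,v0)
Op 3: N3 marks N0=dead -> (dead,v1)
Op 4: gossip N1<->N0 -> N1.N0=(alive,v0) N1.N1=(alive,v0) N1.N2=(alive,v0) N1.N3=(alive,v0) | N0.N0=(alive,v0) N0.N1=(alive,v0) N0.N2=(alive,v0) N0.N3=(alive,v0)
Op 5: N3 marks N2=suspect -> (suspect,v1)
Op 6: gossip N2<->N0 -> N2.N0=(alive,v0) N2.N1=(alive,v0) N2.N2=(suspect,v1) N2.N3=(alive,v0) | N0.N0=(alive,v0) N0.N1=(alive,v0) N0.N2=(suspect,v1) N0.N3=(alive,v0)
Op 7: gossip N3<->N2 -> N3.N0=(dead,v1) N3.N1=(alive,v0) N3.N2=(suspect,v1) N3.N3=(alive,v0) | N2.N0=(dead,v1) N2.N1=(alive,v0) N2.N2=(suspect,v1) N2.N3=(alive,v0)
Op 8: gossip N2<->N1 -> N2.N0=(dead,v1) N2.N1=(alive,v0) N2.N2=(suspect,v1) N2.N3=(alive,v0) | N1.N0=(dead,v1) N1.N1=(alive,v0) N1.N2=(suspect,v1) N1.N3=(alive,v0)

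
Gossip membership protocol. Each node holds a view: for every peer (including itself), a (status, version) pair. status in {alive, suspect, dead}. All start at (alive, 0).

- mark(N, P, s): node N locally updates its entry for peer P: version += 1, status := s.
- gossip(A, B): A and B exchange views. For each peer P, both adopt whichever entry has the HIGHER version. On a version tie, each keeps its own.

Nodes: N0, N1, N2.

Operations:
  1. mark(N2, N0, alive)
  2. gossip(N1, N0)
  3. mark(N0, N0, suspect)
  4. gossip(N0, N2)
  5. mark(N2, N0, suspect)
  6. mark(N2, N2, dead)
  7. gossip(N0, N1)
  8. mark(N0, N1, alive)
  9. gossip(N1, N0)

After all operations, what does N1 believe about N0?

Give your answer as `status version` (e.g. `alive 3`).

Answer: suspect 1

Derivation:
Op 1: N2 marks N0=alive -> (alive,v1)
Op 2: gossip N1<->N0 -> N1.N0=(alive,v0) N1.N1=(alive,v0) N1.N2=(alive,v0) | N0.N0=(alive,v0) N0.N1=(alive,v0) N0.N2=(alive,v0)
Op 3: N0 marks N0=suspect -> (suspect,v1)
Op 4: gossip N0<->N2 -> N0.N0=(suspect,v1) N0.N1=(alive,v0) N0.N2=(alive,v0) | N2.N0=(alive,v1) N2.N1=(alive,v0) N2.N2=(alive,v0)
Op 5: N2 marks N0=suspect -> (suspect,v2)
Op 6: N2 marks N2=dead -> (dead,v1)
Op 7: gossip N0<->N1 -> N0.N0=(suspect,v1) N0.N1=(alive,v0) N0.N2=(alive,v0) | N1.N0=(suspect,v1) N1.N1=(alive,v0) N1.N2=(alive,v0)
Op 8: N0 marks N1=alive -> (alive,v1)
Op 9: gossip N1<->N0 -> N1.N0=(suspect,v1) N1.N1=(alive,v1) N1.N2=(alive,v0) | N0.N0=(suspect,v1) N0.N1=(alive,v1) N0.N2=(alive,v0)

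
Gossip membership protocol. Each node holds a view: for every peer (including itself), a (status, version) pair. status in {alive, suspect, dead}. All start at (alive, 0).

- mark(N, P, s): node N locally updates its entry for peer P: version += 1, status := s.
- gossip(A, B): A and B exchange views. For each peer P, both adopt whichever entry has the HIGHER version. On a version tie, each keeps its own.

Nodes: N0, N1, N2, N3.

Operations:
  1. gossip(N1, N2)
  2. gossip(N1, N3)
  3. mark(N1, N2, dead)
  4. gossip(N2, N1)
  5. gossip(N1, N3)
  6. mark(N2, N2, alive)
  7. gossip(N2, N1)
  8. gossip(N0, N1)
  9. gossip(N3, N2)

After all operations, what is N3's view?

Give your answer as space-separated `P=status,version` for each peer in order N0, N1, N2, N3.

Answer: N0=alive,0 N1=alive,0 N2=alive,2 N3=alive,0

Derivation:
Op 1: gossip N1<->N2 -> N1.N0=(alive,v0) N1.N1=(alive,v0) N1.N2=(alive,v0) N1.N3=(alive,v0) | N2.N0=(alive,v0) N2.N1=(alive,v0) N2.N2=(alive,v0) N2.N3=(alive,v0)
Op 2: gossip N1<->N3 -> N1.N0=(alive,v0) N1.N1=(alive,v0) N1.N2=(alive,v0) N1.N3=(alive,v0) | N3.N0=(alive,v0) N3.N1=(alive,v0) N3.N2=(alive,v0) N3.N3=(alive,v0)
Op 3: N1 marks N2=dead -> (dead,v1)
Op 4: gossip N2<->N1 -> N2.N0=(alive,v0) N2.N1=(alive,v0) N2.N2=(dead,v1) N2.N3=(alive,v0) | N1.N0=(alive,v0) N1.N1=(alive,v0) N1.N2=(dead,v1) N1.N3=(alive,v0)
Op 5: gossip N1<->N3 -> N1.N0=(alive,v0) N1.N1=(alive,v0) N1.N2=(dead,v1) N1.N3=(alive,v0) | N3.N0=(alive,v0) N3.N1=(alive,v0) N3.N2=(dead,v1) N3.N3=(alive,v0)
Op 6: N2 marks N2=alive -> (alive,v2)
Op 7: gossip N2<->N1 -> N2.N0=(alive,v0) N2.N1=(alive,v0) N2.N2=(alive,v2) N2.N3=(alive,v0) | N1.N0=(alive,v0) N1.N1=(alive,v0) N1.N2=(alive,v2) N1.N3=(alive,v0)
Op 8: gossip N0<->N1 -> N0.N0=(alive,v0) N0.N1=(alive,v0) N0.N2=(alive,v2) N0.N3=(alive,v0) | N1.N0=(alive,v0) N1.N1=(alive,v0) N1.N2=(alive,v2) N1.N3=(alive,v0)
Op 9: gossip N3<->N2 -> N3.N0=(alive,v0) N3.N1=(alive,v0) N3.N2=(alive,v2) N3.N3=(alive,v0) | N2.N0=(alive,v0) N2.N1=(alive,v0) N2.N2=(alive,v2) N2.N3=(alive,v0)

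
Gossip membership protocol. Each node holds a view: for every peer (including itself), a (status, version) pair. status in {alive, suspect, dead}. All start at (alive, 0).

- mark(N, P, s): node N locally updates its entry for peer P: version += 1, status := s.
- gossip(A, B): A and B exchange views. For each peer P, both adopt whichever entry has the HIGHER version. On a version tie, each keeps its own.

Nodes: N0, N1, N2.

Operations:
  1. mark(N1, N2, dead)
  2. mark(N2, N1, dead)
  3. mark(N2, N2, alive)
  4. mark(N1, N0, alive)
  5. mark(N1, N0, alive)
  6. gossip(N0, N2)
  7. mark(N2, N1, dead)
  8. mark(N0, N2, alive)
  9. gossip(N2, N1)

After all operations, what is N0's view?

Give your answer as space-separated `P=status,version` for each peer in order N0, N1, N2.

Op 1: N1 marks N2=dead -> (dead,v1)
Op 2: N2 marks N1=dead -> (dead,v1)
Op 3: N2 marks N2=alive -> (alive,v1)
Op 4: N1 marks N0=alive -> (alive,v1)
Op 5: N1 marks N0=alive -> (alive,v2)
Op 6: gossip N0<->N2 -> N0.N0=(alive,v0) N0.N1=(dead,v1) N0.N2=(alive,v1) | N2.N0=(alive,v0) N2.N1=(dead,v1) N2.N2=(alive,v1)
Op 7: N2 marks N1=dead -> (dead,v2)
Op 8: N0 marks N2=alive -> (alive,v2)
Op 9: gossip N2<->N1 -> N2.N0=(alive,v2) N2.N1=(dead,v2) N2.N2=(alive,v1) | N1.N0=(alive,v2) N1.N1=(dead,v2) N1.N2=(dead,v1)

Answer: N0=alive,0 N1=dead,1 N2=alive,2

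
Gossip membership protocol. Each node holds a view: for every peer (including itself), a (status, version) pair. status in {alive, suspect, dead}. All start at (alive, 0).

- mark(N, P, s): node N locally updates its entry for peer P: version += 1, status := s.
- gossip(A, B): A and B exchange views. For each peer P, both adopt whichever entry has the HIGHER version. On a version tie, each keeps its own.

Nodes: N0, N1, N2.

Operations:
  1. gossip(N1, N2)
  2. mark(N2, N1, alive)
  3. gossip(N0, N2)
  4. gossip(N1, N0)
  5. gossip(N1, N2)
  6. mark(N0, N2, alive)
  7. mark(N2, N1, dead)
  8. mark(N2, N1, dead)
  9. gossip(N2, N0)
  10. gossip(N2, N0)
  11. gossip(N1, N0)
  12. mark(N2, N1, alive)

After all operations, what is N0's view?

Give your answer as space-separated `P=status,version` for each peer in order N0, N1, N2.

Answer: N0=alive,0 N1=dead,3 N2=alive,1

Derivation:
Op 1: gossip N1<->N2 -> N1.N0=(alive,v0) N1.N1=(alive,v0) N1.N2=(alive,v0) | N2.N0=(alive,v0) N2.N1=(alive,v0) N2.N2=(alive,v0)
Op 2: N2 marks N1=alive -> (alive,v1)
Op 3: gossip N0<->N2 -> N0.N0=(alive,v0) N0.N1=(alive,v1) N0.N2=(alive,v0) | N2.N0=(alive,v0) N2.N1=(alive,v1) N2.N2=(alive,v0)
Op 4: gossip N1<->N0 -> N1.N0=(alive,v0) N1.N1=(alive,v1) N1.N2=(alive,v0) | N0.N0=(alive,v0) N0.N1=(alive,v1) N0.N2=(alive,v0)
Op 5: gossip N1<->N2 -> N1.N0=(alive,v0) N1.N1=(alive,v1) N1.N2=(alive,v0) | N2.N0=(alive,v0) N2.N1=(alive,v1) N2.N2=(alive,v0)
Op 6: N0 marks N2=alive -> (alive,v1)
Op 7: N2 marks N1=dead -> (dead,v2)
Op 8: N2 marks N1=dead -> (dead,v3)
Op 9: gossip N2<->N0 -> N2.N0=(alive,v0) N2.N1=(dead,v3) N2.N2=(alive,v1) | N0.N0=(alive,v0) N0.N1=(dead,v3) N0.N2=(alive,v1)
Op 10: gossip N2<->N0 -> N2.N0=(alive,v0) N2.N1=(dead,v3) N2.N2=(alive,v1) | N0.N0=(alive,v0) N0.N1=(dead,v3) N0.N2=(alive,v1)
Op 11: gossip N1<->N0 -> N1.N0=(alive,v0) N1.N1=(dead,v3) N1.N2=(alive,v1) | N0.N0=(alive,v0) N0.N1=(dead,v3) N0.N2=(alive,v1)
Op 12: N2 marks N1=alive -> (alive,v4)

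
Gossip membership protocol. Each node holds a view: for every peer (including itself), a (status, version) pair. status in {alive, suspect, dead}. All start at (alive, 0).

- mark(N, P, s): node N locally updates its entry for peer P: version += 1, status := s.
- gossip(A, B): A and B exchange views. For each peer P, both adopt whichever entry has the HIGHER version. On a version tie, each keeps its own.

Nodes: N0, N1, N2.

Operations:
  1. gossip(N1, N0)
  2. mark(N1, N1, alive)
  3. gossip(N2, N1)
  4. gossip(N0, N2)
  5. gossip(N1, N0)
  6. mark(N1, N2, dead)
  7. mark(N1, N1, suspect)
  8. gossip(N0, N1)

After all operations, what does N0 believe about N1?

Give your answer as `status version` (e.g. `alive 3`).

Answer: suspect 2

Derivation:
Op 1: gossip N1<->N0 -> N1.N0=(alive,v0) N1.N1=(alive,v0) N1.N2=(alive,v0) | N0.N0=(alive,v0) N0.N1=(alive,v0) N0.N2=(alive,v0)
Op 2: N1 marks N1=alive -> (alive,v1)
Op 3: gossip N2<->N1 -> N2.N0=(alive,v0) N2.N1=(alive,v1) N2.N2=(alive,v0) | N1.N0=(alive,v0) N1.N1=(alive,v1) N1.N2=(alive,v0)
Op 4: gossip N0<->N2 -> N0.N0=(alive,v0) N0.N1=(alive,v1) N0.N2=(alive,v0) | N2.N0=(alive,v0) N2.N1=(alive,v1) N2.N2=(alive,v0)
Op 5: gossip N1<->N0 -> N1.N0=(alive,v0) N1.N1=(alive,v1) N1.N2=(alive,v0) | N0.N0=(alive,v0) N0.N1=(alive,v1) N0.N2=(alive,v0)
Op 6: N1 marks N2=dead -> (dead,v1)
Op 7: N1 marks N1=suspect -> (suspect,v2)
Op 8: gossip N0<->N1 -> N0.N0=(alive,v0) N0.N1=(suspect,v2) N0.N2=(dead,v1) | N1.N0=(alive,v0) N1.N1=(suspect,v2) N1.N2=(dead,v1)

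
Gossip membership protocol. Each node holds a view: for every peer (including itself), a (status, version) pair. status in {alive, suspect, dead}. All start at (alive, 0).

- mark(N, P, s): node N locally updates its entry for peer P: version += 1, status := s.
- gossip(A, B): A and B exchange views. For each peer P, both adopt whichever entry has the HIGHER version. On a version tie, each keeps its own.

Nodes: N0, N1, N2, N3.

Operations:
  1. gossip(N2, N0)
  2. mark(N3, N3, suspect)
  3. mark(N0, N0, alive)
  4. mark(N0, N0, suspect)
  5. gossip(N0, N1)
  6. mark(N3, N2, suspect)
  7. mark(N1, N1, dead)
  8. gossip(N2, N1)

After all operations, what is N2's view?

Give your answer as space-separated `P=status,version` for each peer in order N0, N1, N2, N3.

Answer: N0=suspect,2 N1=dead,1 N2=alive,0 N3=alive,0

Derivation:
Op 1: gossip N2<->N0 -> N2.N0=(alive,v0) N2.N1=(alive,v0) N2.N2=(alive,v0) N2.N3=(alive,v0) | N0.N0=(alive,v0) N0.N1=(alive,v0) N0.N2=(alive,v0) N0.N3=(alive,v0)
Op 2: N3 marks N3=suspect -> (suspect,v1)
Op 3: N0 marks N0=alive -> (alive,v1)
Op 4: N0 marks N0=suspect -> (suspect,v2)
Op 5: gossip N0<->N1 -> N0.N0=(suspect,v2) N0.N1=(alive,v0) N0.N2=(alive,v0) N0.N3=(alive,v0) | N1.N0=(suspect,v2) N1.N1=(alive,v0) N1.N2=(alive,v0) N1.N3=(alive,v0)
Op 6: N3 marks N2=suspect -> (suspect,v1)
Op 7: N1 marks N1=dead -> (dead,v1)
Op 8: gossip N2<->N1 -> N2.N0=(suspect,v2) N2.N1=(dead,v1) N2.N2=(alive,v0) N2.N3=(alive,v0) | N1.N0=(suspect,v2) N1.N1=(dead,v1) N1.N2=(alive,v0) N1.N3=(alive,v0)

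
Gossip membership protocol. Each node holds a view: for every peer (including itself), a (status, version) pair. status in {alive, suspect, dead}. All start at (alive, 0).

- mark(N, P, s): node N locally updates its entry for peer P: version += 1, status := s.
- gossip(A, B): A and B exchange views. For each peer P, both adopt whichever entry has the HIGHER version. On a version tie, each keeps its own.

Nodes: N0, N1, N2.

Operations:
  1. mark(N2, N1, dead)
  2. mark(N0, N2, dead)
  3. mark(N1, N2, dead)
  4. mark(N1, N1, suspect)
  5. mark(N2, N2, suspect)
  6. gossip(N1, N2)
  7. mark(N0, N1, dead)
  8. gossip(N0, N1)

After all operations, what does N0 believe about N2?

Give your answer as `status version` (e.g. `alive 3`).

Op 1: N2 marks N1=dead -> (dead,v1)
Op 2: N0 marks N2=dead -> (dead,v1)
Op 3: N1 marks N2=dead -> (dead,v1)
Op 4: N1 marks N1=suspect -> (suspect,v1)
Op 5: N2 marks N2=suspect -> (suspect,v1)
Op 6: gossip N1<->N2 -> N1.N0=(alive,v0) N1.N1=(suspect,v1) N1.N2=(dead,v1) | N2.N0=(alive,v0) N2.N1=(dead,v1) N2.N2=(suspect,v1)
Op 7: N0 marks N1=dead -> (dead,v1)
Op 8: gossip N0<->N1 -> N0.N0=(alive,v0) N0.N1=(dead,v1) N0.N2=(dead,v1) | N1.N0=(alive,v0) N1.N1=(suspect,v1) N1.N2=(dead,v1)

Answer: dead 1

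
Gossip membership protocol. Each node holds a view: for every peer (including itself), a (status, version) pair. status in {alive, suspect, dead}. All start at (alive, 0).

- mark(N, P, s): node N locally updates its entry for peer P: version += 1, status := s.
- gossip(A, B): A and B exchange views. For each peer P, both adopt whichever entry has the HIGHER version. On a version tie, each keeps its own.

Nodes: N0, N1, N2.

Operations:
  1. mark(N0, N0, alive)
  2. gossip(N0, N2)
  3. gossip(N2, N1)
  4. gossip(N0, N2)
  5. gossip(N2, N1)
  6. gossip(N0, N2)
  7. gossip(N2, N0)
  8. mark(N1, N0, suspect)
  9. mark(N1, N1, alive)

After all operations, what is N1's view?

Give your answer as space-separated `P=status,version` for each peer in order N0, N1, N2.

Answer: N0=suspect,2 N1=alive,1 N2=alive,0

Derivation:
Op 1: N0 marks N0=alive -> (alive,v1)
Op 2: gossip N0<->N2 -> N0.N0=(alive,v1) N0.N1=(alive,v0) N0.N2=(alive,v0) | N2.N0=(alive,v1) N2.N1=(alive,v0) N2.N2=(alive,v0)
Op 3: gossip N2<->N1 -> N2.N0=(alive,v1) N2.N1=(alive,v0) N2.N2=(alive,v0) | N1.N0=(alive,v1) N1.N1=(alive,v0) N1.N2=(alive,v0)
Op 4: gossip N0<->N2 -> N0.N0=(alive,v1) N0.N1=(alive,v0) N0.N2=(alive,v0) | N2.N0=(alive,v1) N2.N1=(alive,v0) N2.N2=(alive,v0)
Op 5: gossip N2<->N1 -> N2.N0=(alive,v1) N2.N1=(alive,v0) N2.N2=(alive,v0) | N1.N0=(alive,v1) N1.N1=(alive,v0) N1.N2=(alive,v0)
Op 6: gossip N0<->N2 -> N0.N0=(alive,v1) N0.N1=(alive,v0) N0.N2=(alive,v0) | N2.N0=(alive,v1) N2.N1=(alive,v0) N2.N2=(alive,v0)
Op 7: gossip N2<->N0 -> N2.N0=(alive,v1) N2.N1=(alive,v0) N2.N2=(alive,v0) | N0.N0=(alive,v1) N0.N1=(alive,v0) N0.N2=(alive,v0)
Op 8: N1 marks N0=suspect -> (suspect,v2)
Op 9: N1 marks N1=alive -> (alive,v1)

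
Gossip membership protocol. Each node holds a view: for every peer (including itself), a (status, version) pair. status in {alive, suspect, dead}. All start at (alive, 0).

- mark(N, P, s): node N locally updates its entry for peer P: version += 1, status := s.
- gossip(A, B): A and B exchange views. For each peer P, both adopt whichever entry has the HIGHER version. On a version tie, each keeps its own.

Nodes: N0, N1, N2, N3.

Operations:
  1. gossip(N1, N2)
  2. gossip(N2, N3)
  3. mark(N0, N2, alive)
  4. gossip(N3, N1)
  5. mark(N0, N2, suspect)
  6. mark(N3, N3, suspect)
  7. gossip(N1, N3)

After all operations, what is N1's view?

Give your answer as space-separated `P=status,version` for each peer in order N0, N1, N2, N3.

Answer: N0=alive,0 N1=alive,0 N2=alive,0 N3=suspect,1

Derivation:
Op 1: gossip N1<->N2 -> N1.N0=(alive,v0) N1.N1=(alive,v0) N1.N2=(alive,v0) N1.N3=(alive,v0) | N2.N0=(alive,v0) N2.N1=(alive,v0) N2.N2=(alive,v0) N2.N3=(alive,v0)
Op 2: gossip N2<->N3 -> N2.N0=(alive,v0) N2.N1=(alive,v0) N2.N2=(alive,v0) N2.N3=(alive,v0) | N3.N0=(alive,v0) N3.N1=(alive,v0) N3.N2=(alive,v0) N3.N3=(alive,v0)
Op 3: N0 marks N2=alive -> (alive,v1)
Op 4: gossip N3<->N1 -> N3.N0=(alive,v0) N3.N1=(alive,v0) N3.N2=(alive,v0) N3.N3=(alive,v0) | N1.N0=(alive,v0) N1.N1=(alive,v0) N1.N2=(alive,v0) N1.N3=(alive,v0)
Op 5: N0 marks N2=suspect -> (suspect,v2)
Op 6: N3 marks N3=suspect -> (suspect,v1)
Op 7: gossip N1<->N3 -> N1.N0=(alive,v0) N1.N1=(alive,v0) N1.N2=(alive,v0) N1.N3=(suspect,v1) | N3.N0=(alive,v0) N3.N1=(alive,v0) N3.N2=(alive,v0) N3.N3=(suspect,v1)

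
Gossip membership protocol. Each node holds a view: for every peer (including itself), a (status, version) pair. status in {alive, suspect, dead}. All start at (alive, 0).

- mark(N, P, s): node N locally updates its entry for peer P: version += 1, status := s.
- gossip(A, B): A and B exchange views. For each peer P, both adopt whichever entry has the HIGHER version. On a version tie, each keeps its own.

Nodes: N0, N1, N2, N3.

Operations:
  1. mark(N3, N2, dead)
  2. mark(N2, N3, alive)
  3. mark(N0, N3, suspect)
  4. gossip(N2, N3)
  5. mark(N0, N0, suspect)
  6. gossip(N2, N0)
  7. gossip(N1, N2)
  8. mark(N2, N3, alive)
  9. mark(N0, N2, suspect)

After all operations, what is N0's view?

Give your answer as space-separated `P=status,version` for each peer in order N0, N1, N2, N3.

Answer: N0=suspect,1 N1=alive,0 N2=suspect,2 N3=suspect,1

Derivation:
Op 1: N3 marks N2=dead -> (dead,v1)
Op 2: N2 marks N3=alive -> (alive,v1)
Op 3: N0 marks N3=suspect -> (suspect,v1)
Op 4: gossip N2<->N3 -> N2.N0=(alive,v0) N2.N1=(alive,v0) N2.N2=(dead,v1) N2.N3=(alive,v1) | N3.N0=(alive,v0) N3.N1=(alive,v0) N3.N2=(dead,v1) N3.N3=(alive,v1)
Op 5: N0 marks N0=suspect -> (suspect,v1)
Op 6: gossip N2<->N0 -> N2.N0=(suspect,v1) N2.N1=(alive,v0) N2.N2=(dead,v1) N2.N3=(alive,v1) | N0.N0=(suspect,v1) N0.N1=(alive,v0) N0.N2=(dead,v1) N0.N3=(suspect,v1)
Op 7: gossip N1<->N2 -> N1.N0=(suspect,v1) N1.N1=(alive,v0) N1.N2=(dead,v1) N1.N3=(alive,v1) | N2.N0=(suspect,v1) N2.N1=(alive,v0) N2.N2=(dead,v1) N2.N3=(alive,v1)
Op 8: N2 marks N3=alive -> (alive,v2)
Op 9: N0 marks N2=suspect -> (suspect,v2)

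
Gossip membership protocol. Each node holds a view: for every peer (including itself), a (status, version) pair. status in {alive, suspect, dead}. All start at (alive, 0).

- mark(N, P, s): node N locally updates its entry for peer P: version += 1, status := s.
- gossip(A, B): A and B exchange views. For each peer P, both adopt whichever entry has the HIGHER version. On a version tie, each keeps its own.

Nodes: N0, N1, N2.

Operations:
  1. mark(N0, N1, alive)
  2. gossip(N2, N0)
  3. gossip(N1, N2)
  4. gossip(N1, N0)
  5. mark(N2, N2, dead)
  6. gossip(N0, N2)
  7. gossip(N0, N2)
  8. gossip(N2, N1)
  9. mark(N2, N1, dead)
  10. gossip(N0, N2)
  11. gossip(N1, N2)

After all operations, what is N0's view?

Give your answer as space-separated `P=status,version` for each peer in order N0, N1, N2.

Op 1: N0 marks N1=alive -> (alive,v1)
Op 2: gossip N2<->N0 -> N2.N0=(alive,v0) N2.N1=(alive,v1) N2.N2=(alive,v0) | N0.N0=(alive,v0) N0.N1=(alive,v1) N0.N2=(alive,v0)
Op 3: gossip N1<->N2 -> N1.N0=(alive,v0) N1.N1=(alive,v1) N1.N2=(alive,v0) | N2.N0=(alive,v0) N2.N1=(alive,v1) N2.N2=(alive,v0)
Op 4: gossip N1<->N0 -> N1.N0=(alive,v0) N1.N1=(alive,v1) N1.N2=(alive,v0) | N0.N0=(alive,v0) N0.N1=(alive,v1) N0.N2=(alive,v0)
Op 5: N2 marks N2=dead -> (dead,v1)
Op 6: gossip N0<->N2 -> N0.N0=(alive,v0) N0.N1=(alive,v1) N0.N2=(dead,v1) | N2.N0=(alive,v0) N2.N1=(alive,v1) N2.N2=(dead,v1)
Op 7: gossip N0<->N2 -> N0.N0=(alive,v0) N0.N1=(alive,v1) N0.N2=(dead,v1) | N2.N0=(alive,v0) N2.N1=(alive,v1) N2.N2=(dead,v1)
Op 8: gossip N2<->N1 -> N2.N0=(alive,v0) N2.N1=(alive,v1) N2.N2=(dead,v1) | N1.N0=(alive,v0) N1.N1=(alive,v1) N1.N2=(dead,v1)
Op 9: N2 marks N1=dead -> (dead,v2)
Op 10: gossip N0<->N2 -> N0.N0=(alive,v0) N0.N1=(dead,v2) N0.N2=(dead,v1) | N2.N0=(alive,v0) N2.N1=(dead,v2) N2.N2=(dead,v1)
Op 11: gossip N1<->N2 -> N1.N0=(alive,v0) N1.N1=(dead,v2) N1.N2=(dead,v1) | N2.N0=(alive,v0) N2.N1=(dead,v2) N2.N2=(dead,v1)

Answer: N0=alive,0 N1=dead,2 N2=dead,1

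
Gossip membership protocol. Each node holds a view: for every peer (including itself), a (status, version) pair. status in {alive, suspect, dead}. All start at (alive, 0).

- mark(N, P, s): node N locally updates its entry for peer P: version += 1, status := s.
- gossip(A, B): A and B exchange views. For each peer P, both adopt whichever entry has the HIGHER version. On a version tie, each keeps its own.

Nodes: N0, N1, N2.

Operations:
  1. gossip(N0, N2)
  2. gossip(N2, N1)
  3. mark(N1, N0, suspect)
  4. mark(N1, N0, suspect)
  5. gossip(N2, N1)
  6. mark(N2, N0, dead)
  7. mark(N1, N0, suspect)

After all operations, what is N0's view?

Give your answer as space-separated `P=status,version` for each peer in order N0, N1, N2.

Answer: N0=alive,0 N1=alive,0 N2=alive,0

Derivation:
Op 1: gossip N0<->N2 -> N0.N0=(alive,v0) N0.N1=(alive,v0) N0.N2=(alive,v0) | N2.N0=(alive,v0) N2.N1=(alive,v0) N2.N2=(alive,v0)
Op 2: gossip N2<->N1 -> N2.N0=(alive,v0) N2.N1=(alive,v0) N2.N2=(alive,v0) | N1.N0=(alive,v0) N1.N1=(alive,v0) N1.N2=(alive,v0)
Op 3: N1 marks N0=suspect -> (suspect,v1)
Op 4: N1 marks N0=suspect -> (suspect,v2)
Op 5: gossip N2<->N1 -> N2.N0=(suspect,v2) N2.N1=(alive,v0) N2.N2=(alive,v0) | N1.N0=(suspect,v2) N1.N1=(alive,v0) N1.N2=(alive,v0)
Op 6: N2 marks N0=dead -> (dead,v3)
Op 7: N1 marks N0=suspect -> (suspect,v3)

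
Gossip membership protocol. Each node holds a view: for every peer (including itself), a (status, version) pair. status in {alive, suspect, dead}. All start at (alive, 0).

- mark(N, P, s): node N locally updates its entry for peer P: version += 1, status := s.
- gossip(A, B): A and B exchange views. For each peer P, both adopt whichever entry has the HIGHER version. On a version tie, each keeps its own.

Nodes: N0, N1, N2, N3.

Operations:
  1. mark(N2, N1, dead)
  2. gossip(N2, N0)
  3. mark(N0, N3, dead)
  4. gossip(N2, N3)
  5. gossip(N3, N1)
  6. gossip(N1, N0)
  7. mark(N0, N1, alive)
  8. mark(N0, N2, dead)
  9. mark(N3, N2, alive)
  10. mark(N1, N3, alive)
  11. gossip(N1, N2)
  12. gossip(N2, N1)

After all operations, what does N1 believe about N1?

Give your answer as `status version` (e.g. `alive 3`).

Op 1: N2 marks N1=dead -> (dead,v1)
Op 2: gossip N2<->N0 -> N2.N0=(alive,v0) N2.N1=(dead,v1) N2.N2=(alive,v0) N2.N3=(alive,v0) | N0.N0=(alive,v0) N0.N1=(dead,v1) N0.N2=(alive,v0) N0.N3=(alive,v0)
Op 3: N0 marks N3=dead -> (dead,v1)
Op 4: gossip N2<->N3 -> N2.N0=(alive,v0) N2.N1=(dead,v1) N2.N2=(alive,v0) N2.N3=(alive,v0) | N3.N0=(alive,v0) N3.N1=(dead,v1) N3.N2=(alive,v0) N3.N3=(alive,v0)
Op 5: gossip N3<->N1 -> N3.N0=(alive,v0) N3.N1=(dead,v1) N3.N2=(alive,v0) N3.N3=(alive,v0) | N1.N0=(alive,v0) N1.N1=(dead,v1) N1.N2=(alive,v0) N1.N3=(alive,v0)
Op 6: gossip N1<->N0 -> N1.N0=(alive,v0) N1.N1=(dead,v1) N1.N2=(alive,v0) N1.N3=(dead,v1) | N0.N0=(alive,v0) N0.N1=(dead,v1) N0.N2=(alive,v0) N0.N3=(dead,v1)
Op 7: N0 marks N1=alive -> (alive,v2)
Op 8: N0 marks N2=dead -> (dead,v1)
Op 9: N3 marks N2=alive -> (alive,v1)
Op 10: N1 marks N3=alive -> (alive,v2)
Op 11: gossip N1<->N2 -> N1.N0=(alive,v0) N1.N1=(dead,v1) N1.N2=(alive,v0) N1.N3=(alive,v2) | N2.N0=(alive,v0) N2.N1=(dead,v1) N2.N2=(alive,v0) N2.N3=(alive,v2)
Op 12: gossip N2<->N1 -> N2.N0=(alive,v0) N2.N1=(dead,v1) N2.N2=(alive,v0) N2.N3=(alive,v2) | N1.N0=(alive,v0) N1.N1=(dead,v1) N1.N2=(alive,v0) N1.N3=(alive,v2)

Answer: dead 1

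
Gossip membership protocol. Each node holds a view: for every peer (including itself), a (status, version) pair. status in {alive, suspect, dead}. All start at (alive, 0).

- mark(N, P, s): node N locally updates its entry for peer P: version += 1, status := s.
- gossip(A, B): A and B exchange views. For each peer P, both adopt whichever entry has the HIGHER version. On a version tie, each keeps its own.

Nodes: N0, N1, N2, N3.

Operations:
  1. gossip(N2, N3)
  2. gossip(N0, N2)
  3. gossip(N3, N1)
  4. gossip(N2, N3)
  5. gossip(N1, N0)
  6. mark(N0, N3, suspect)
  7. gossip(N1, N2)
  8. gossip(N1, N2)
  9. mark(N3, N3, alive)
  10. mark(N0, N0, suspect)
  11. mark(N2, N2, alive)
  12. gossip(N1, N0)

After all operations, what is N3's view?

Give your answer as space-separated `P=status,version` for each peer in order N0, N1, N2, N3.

Op 1: gossip N2<->N3 -> N2.N0=(alive,v0) N2.N1=(alive,v0) N2.N2=(alive,v0) N2.N3=(alive,v0) | N3.N0=(alive,v0) N3.N1=(alive,v0) N3.N2=(alive,v0) N3.N3=(alive,v0)
Op 2: gossip N0<->N2 -> N0.N0=(alive,v0) N0.N1=(alive,v0) N0.N2=(alive,v0) N0.N3=(alive,v0) | N2.N0=(alive,v0) N2.N1=(alive,v0) N2.N2=(alive,v0) N2.N3=(alive,v0)
Op 3: gossip N3<->N1 -> N3.N0=(alive,v0) N3.N1=(alive,v0) N3.N2=(alive,v0) N3.N3=(alive,v0) | N1.N0=(alive,v0) N1.N1=(alive,v0) N1.N2=(alive,v0) N1.N3=(alive,v0)
Op 4: gossip N2<->N3 -> N2.N0=(alive,v0) N2.N1=(alive,v0) N2.N2=(alive,v0) N2.N3=(alive,v0) | N3.N0=(alive,v0) N3.N1=(alive,v0) N3.N2=(alive,v0) N3.N3=(alive,v0)
Op 5: gossip N1<->N0 -> N1.N0=(alive,v0) N1.N1=(alive,v0) N1.N2=(alive,v0) N1.N3=(alive,v0) | N0.N0=(alive,v0) N0.N1=(alive,v0) N0.N2=(alive,v0) N0.N3=(alive,v0)
Op 6: N0 marks N3=suspect -> (suspect,v1)
Op 7: gossip N1<->N2 -> N1.N0=(alive,v0) N1.N1=(alive,v0) N1.N2=(alive,v0) N1.N3=(alive,v0) | N2.N0=(alive,v0) N2.N1=(alive,v0) N2.N2=(alive,v0) N2.N3=(alive,v0)
Op 8: gossip N1<->N2 -> N1.N0=(alive,v0) N1.N1=(alive,v0) N1.N2=(alive,v0) N1.N3=(alive,v0) | N2.N0=(alive,v0) N2.N1=(alive,v0) N2.N2=(alive,v0) N2.N3=(alive,v0)
Op 9: N3 marks N3=alive -> (alive,v1)
Op 10: N0 marks N0=suspect -> (suspect,v1)
Op 11: N2 marks N2=alive -> (alive,v1)
Op 12: gossip N1<->N0 -> N1.N0=(suspect,v1) N1.N1=(alive,v0) N1.N2=(alive,v0) N1.N3=(suspect,v1) | N0.N0=(suspect,v1) N0.N1=(alive,v0) N0.N2=(alive,v0) N0.N3=(suspect,v1)

Answer: N0=alive,0 N1=alive,0 N2=alive,0 N3=alive,1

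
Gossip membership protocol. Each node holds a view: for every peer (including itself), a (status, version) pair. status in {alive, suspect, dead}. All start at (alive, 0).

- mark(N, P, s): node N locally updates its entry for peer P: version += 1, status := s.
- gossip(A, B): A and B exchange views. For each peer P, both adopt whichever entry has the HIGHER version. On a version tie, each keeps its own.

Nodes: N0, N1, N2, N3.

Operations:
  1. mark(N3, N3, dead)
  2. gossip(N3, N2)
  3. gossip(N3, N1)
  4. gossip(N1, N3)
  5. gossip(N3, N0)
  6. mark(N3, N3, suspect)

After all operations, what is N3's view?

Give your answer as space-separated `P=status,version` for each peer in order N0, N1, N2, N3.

Answer: N0=alive,0 N1=alive,0 N2=alive,0 N3=suspect,2

Derivation:
Op 1: N3 marks N3=dead -> (dead,v1)
Op 2: gossip N3<->N2 -> N3.N0=(alive,v0) N3.N1=(alive,v0) N3.N2=(alive,v0) N3.N3=(dead,v1) | N2.N0=(alive,v0) N2.N1=(alive,v0) N2.N2=(alive,v0) N2.N3=(dead,v1)
Op 3: gossip N3<->N1 -> N3.N0=(alive,v0) N3.N1=(alive,v0) N3.N2=(alive,v0) N3.N3=(dead,v1) | N1.N0=(alive,v0) N1.N1=(alive,v0) N1.N2=(alive,v0) N1.N3=(dead,v1)
Op 4: gossip N1<->N3 -> N1.N0=(alive,v0) N1.N1=(alive,v0) N1.N2=(alive,v0) N1.N3=(dead,v1) | N3.N0=(alive,v0) N3.N1=(alive,v0) N3.N2=(alive,v0) N3.N3=(dead,v1)
Op 5: gossip N3<->N0 -> N3.N0=(alive,v0) N3.N1=(alive,v0) N3.N2=(alive,v0) N3.N3=(dead,v1) | N0.N0=(alive,v0) N0.N1=(alive,v0) N0.N2=(alive,v0) N0.N3=(dead,v1)
Op 6: N3 marks N3=suspect -> (suspect,v2)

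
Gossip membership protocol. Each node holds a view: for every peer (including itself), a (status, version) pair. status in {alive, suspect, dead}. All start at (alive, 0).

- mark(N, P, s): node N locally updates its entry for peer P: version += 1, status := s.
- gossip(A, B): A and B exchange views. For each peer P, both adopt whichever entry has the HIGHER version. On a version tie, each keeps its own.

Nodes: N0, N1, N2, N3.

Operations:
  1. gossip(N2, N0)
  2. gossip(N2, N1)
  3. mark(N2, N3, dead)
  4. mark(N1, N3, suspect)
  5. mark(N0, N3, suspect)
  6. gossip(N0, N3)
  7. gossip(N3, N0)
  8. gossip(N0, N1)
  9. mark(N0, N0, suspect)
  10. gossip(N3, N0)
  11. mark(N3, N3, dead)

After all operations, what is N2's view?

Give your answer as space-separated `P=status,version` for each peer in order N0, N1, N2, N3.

Op 1: gossip N2<->N0 -> N2.N0=(alive,v0) N2.N1=(alive,v0) N2.N2=(alive,v0) N2.N3=(alive,v0) | N0.N0=(alive,v0) N0.N1=(alive,v0) N0.N2=(alive,v0) N0.N3=(alive,v0)
Op 2: gossip N2<->N1 -> N2.N0=(alive,v0) N2.N1=(alive,v0) N2.N2=(alive,v0) N2.N3=(alive,v0) | N1.N0=(alive,v0) N1.N1=(alive,v0) N1.N2=(alive,v0) N1.N3=(alive,v0)
Op 3: N2 marks N3=dead -> (dead,v1)
Op 4: N1 marks N3=suspect -> (suspect,v1)
Op 5: N0 marks N3=suspect -> (suspect,v1)
Op 6: gossip N0<->N3 -> N0.N0=(alive,v0) N0.N1=(alive,v0) N0.N2=(alive,v0) N0.N3=(suspect,v1) | N3.N0=(alive,v0) N3.N1=(alive,v0) N3.N2=(alive,v0) N3.N3=(suspect,v1)
Op 7: gossip N3<->N0 -> N3.N0=(alive,v0) N3.N1=(alive,v0) N3.N2=(alive,v0) N3.N3=(suspect,v1) | N0.N0=(alive,v0) N0.N1=(alive,v0) N0.N2=(alive,v0) N0.N3=(suspect,v1)
Op 8: gossip N0<->N1 -> N0.N0=(alive,v0) N0.N1=(alive,v0) N0.N2=(alive,v0) N0.N3=(suspect,v1) | N1.N0=(alive,v0) N1.N1=(alive,v0) N1.N2=(alive,v0) N1.N3=(suspect,v1)
Op 9: N0 marks N0=suspect -> (suspect,v1)
Op 10: gossip N3<->N0 -> N3.N0=(suspect,v1) N3.N1=(alive,v0) N3.N2=(alive,v0) N3.N3=(suspect,v1) | N0.N0=(suspect,v1) N0.N1=(alive,v0) N0.N2=(alive,v0) N0.N3=(suspect,v1)
Op 11: N3 marks N3=dead -> (dead,v2)

Answer: N0=alive,0 N1=alive,0 N2=alive,0 N3=dead,1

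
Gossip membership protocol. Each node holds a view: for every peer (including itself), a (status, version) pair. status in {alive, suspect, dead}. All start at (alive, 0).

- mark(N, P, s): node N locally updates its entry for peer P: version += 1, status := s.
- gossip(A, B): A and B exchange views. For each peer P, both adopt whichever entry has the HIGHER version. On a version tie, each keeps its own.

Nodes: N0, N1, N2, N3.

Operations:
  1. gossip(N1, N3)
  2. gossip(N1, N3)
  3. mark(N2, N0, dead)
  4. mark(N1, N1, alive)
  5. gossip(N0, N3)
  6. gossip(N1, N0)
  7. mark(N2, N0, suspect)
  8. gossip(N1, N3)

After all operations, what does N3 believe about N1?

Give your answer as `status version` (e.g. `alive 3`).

Op 1: gossip N1<->N3 -> N1.N0=(alive,v0) N1.N1=(alive,v0) N1.N2=(alive,v0) N1.N3=(alive,v0) | N3.N0=(alive,v0) N3.N1=(alive,v0) N3.N2=(alive,v0) N3.N3=(alive,v0)
Op 2: gossip N1<->N3 -> N1.N0=(alive,v0) N1.N1=(alive,v0) N1.N2=(alive,v0) N1.N3=(alive,v0) | N3.N0=(alive,v0) N3.N1=(alive,v0) N3.N2=(alive,v0) N3.N3=(alive,v0)
Op 3: N2 marks N0=dead -> (dead,v1)
Op 4: N1 marks N1=alive -> (alive,v1)
Op 5: gossip N0<->N3 -> N0.N0=(alive,v0) N0.N1=(alive,v0) N0.N2=(alive,v0) N0.N3=(alive,v0) | N3.N0=(alive,v0) N3.N1=(alive,v0) N3.N2=(alive,v0) N3.N3=(alive,v0)
Op 6: gossip N1<->N0 -> N1.N0=(alive,v0) N1.N1=(alive,v1) N1.N2=(alive,v0) N1.N3=(alive,v0) | N0.N0=(alive,v0) N0.N1=(alive,v1) N0.N2=(alive,v0) N0.N3=(alive,v0)
Op 7: N2 marks N0=suspect -> (suspect,v2)
Op 8: gossip N1<->N3 -> N1.N0=(alive,v0) N1.N1=(alive,v1) N1.N2=(alive,v0) N1.N3=(alive,v0) | N3.N0=(alive,v0) N3.N1=(alive,v1) N3.N2=(alive,v0) N3.N3=(alive,v0)

Answer: alive 1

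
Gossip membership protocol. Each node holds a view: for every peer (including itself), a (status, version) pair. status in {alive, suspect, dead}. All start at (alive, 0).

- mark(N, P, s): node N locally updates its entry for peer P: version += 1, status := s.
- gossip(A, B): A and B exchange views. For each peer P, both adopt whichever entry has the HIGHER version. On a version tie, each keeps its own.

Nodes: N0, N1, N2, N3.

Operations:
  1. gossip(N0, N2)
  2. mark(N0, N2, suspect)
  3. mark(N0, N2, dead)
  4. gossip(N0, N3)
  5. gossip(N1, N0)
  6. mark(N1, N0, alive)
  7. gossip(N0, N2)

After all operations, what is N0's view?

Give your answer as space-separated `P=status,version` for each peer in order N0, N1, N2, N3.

Op 1: gossip N0<->N2 -> N0.N0=(alive,v0) N0.N1=(alive,v0) N0.N2=(alive,v0) N0.N3=(alive,v0) | N2.N0=(alive,v0) N2.N1=(alive,v0) N2.N2=(alive,v0) N2.N3=(alive,v0)
Op 2: N0 marks N2=suspect -> (suspect,v1)
Op 3: N0 marks N2=dead -> (dead,v2)
Op 4: gossip N0<->N3 -> N0.N0=(alive,v0) N0.N1=(alive,v0) N0.N2=(dead,v2) N0.N3=(alive,v0) | N3.N0=(alive,v0) N3.N1=(alive,v0) N3.N2=(dead,v2) N3.N3=(alive,v0)
Op 5: gossip N1<->N0 -> N1.N0=(alive,v0) N1.N1=(alive,v0) N1.N2=(dead,v2) N1.N3=(alive,v0) | N0.N0=(alive,v0) N0.N1=(alive,v0) N0.N2=(dead,v2) N0.N3=(alive,v0)
Op 6: N1 marks N0=alive -> (alive,v1)
Op 7: gossip N0<->N2 -> N0.N0=(alive,v0) N0.N1=(alive,v0) N0.N2=(dead,v2) N0.N3=(alive,v0) | N2.N0=(alive,v0) N2.N1=(alive,v0) N2.N2=(dead,v2) N2.N3=(alive,v0)

Answer: N0=alive,0 N1=alive,0 N2=dead,2 N3=alive,0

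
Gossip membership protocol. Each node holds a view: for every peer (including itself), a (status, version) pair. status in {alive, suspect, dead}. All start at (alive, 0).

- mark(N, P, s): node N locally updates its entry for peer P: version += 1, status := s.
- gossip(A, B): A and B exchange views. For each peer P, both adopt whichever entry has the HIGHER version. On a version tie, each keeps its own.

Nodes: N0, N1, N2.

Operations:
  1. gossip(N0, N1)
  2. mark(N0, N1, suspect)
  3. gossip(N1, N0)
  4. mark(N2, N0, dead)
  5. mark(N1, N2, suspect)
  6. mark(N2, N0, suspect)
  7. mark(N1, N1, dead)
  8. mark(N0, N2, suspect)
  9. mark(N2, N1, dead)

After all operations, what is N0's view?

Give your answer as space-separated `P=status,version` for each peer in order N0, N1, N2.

Op 1: gossip N0<->N1 -> N0.N0=(alive,v0) N0.N1=(alive,v0) N0.N2=(alive,v0) | N1.N0=(alive,v0) N1.N1=(alive,v0) N1.N2=(alive,v0)
Op 2: N0 marks N1=suspect -> (suspect,v1)
Op 3: gossip N1<->N0 -> N1.N0=(alive,v0) N1.N1=(suspect,v1) N1.N2=(alive,v0) | N0.N0=(alive,v0) N0.N1=(suspect,v1) N0.N2=(alive,v0)
Op 4: N2 marks N0=dead -> (dead,v1)
Op 5: N1 marks N2=suspect -> (suspect,v1)
Op 6: N2 marks N0=suspect -> (suspect,v2)
Op 7: N1 marks N1=dead -> (dead,v2)
Op 8: N0 marks N2=suspect -> (suspect,v1)
Op 9: N2 marks N1=dead -> (dead,v1)

Answer: N0=alive,0 N1=suspect,1 N2=suspect,1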